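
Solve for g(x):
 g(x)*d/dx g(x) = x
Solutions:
 g(x) = -sqrt(C1 + x^2)
 g(x) = sqrt(C1 + x^2)


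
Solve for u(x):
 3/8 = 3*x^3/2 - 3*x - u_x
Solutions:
 u(x) = C1 + 3*x^4/8 - 3*x^2/2 - 3*x/8


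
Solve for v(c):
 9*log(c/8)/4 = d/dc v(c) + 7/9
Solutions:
 v(c) = C1 + 9*c*log(c)/4 - 27*c*log(2)/4 - 109*c/36


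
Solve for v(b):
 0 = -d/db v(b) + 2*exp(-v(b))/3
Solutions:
 v(b) = log(C1 + 2*b/3)


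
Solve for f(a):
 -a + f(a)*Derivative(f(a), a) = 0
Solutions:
 f(a) = -sqrt(C1 + a^2)
 f(a) = sqrt(C1 + a^2)


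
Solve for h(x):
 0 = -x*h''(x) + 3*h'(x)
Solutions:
 h(x) = C1 + C2*x^4


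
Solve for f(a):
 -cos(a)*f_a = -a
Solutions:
 f(a) = C1 + Integral(a/cos(a), a)


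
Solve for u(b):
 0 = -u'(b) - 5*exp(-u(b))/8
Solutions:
 u(b) = log(C1 - 5*b/8)


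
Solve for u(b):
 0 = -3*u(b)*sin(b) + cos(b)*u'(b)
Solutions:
 u(b) = C1/cos(b)^3


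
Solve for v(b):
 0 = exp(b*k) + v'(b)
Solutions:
 v(b) = C1 - exp(b*k)/k


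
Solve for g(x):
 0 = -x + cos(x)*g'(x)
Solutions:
 g(x) = C1 + Integral(x/cos(x), x)


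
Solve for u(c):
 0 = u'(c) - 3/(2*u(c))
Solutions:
 u(c) = -sqrt(C1 + 3*c)
 u(c) = sqrt(C1 + 3*c)


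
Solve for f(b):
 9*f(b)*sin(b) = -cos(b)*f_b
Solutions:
 f(b) = C1*cos(b)^9


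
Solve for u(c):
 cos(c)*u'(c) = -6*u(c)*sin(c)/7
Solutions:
 u(c) = C1*cos(c)^(6/7)


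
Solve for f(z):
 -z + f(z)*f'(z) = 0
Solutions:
 f(z) = -sqrt(C1 + z^2)
 f(z) = sqrt(C1 + z^2)


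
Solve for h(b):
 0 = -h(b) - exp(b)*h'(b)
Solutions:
 h(b) = C1*exp(exp(-b))


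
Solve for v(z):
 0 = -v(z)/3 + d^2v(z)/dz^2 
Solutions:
 v(z) = C1*exp(-sqrt(3)*z/3) + C2*exp(sqrt(3)*z/3)


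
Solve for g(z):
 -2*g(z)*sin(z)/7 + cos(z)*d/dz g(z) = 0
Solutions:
 g(z) = C1/cos(z)^(2/7)


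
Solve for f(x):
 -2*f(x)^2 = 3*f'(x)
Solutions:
 f(x) = 3/(C1 + 2*x)


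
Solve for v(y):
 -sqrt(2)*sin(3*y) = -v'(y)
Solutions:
 v(y) = C1 - sqrt(2)*cos(3*y)/3


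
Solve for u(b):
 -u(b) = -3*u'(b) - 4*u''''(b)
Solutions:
 u(b) = C1*exp(b*(-8/(1 + 3*sqrt(57))^(1/3) + (1 + 3*sqrt(57))^(1/3) + 4)/12)*sin(sqrt(3)*b*(8/(1 + 3*sqrt(57))^(1/3) + (1 + 3*sqrt(57))^(1/3))/12) + C2*exp(b*(-8/(1 + 3*sqrt(57))^(1/3) + (1 + 3*sqrt(57))^(1/3) + 4)/12)*cos(sqrt(3)*b*(8/(1 + 3*sqrt(57))^(1/3) + (1 + 3*sqrt(57))^(1/3))/12) + C3*exp(-b) + C4*exp(b*(-(1 + 3*sqrt(57))^(1/3) + 2 + 8/(1 + 3*sqrt(57))^(1/3))/6)


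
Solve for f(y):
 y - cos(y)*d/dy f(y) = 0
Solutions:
 f(y) = C1 + Integral(y/cos(y), y)


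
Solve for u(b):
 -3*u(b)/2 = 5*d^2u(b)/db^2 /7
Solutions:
 u(b) = C1*sin(sqrt(210)*b/10) + C2*cos(sqrt(210)*b/10)


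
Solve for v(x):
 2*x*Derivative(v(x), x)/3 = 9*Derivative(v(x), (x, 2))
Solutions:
 v(x) = C1 + C2*erfi(sqrt(3)*x/9)


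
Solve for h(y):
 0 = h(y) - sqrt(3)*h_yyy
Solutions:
 h(y) = C3*exp(3^(5/6)*y/3) + (C1*sin(3^(1/3)*y/2) + C2*cos(3^(1/3)*y/2))*exp(-3^(5/6)*y/6)


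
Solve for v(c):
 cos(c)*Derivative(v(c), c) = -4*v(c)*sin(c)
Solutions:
 v(c) = C1*cos(c)^4


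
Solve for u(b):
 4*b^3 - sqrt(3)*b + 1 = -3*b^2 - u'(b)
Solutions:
 u(b) = C1 - b^4 - b^3 + sqrt(3)*b^2/2 - b


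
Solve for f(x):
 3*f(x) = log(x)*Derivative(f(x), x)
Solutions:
 f(x) = C1*exp(3*li(x))


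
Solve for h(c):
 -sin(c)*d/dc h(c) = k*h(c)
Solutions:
 h(c) = C1*exp(k*(-log(cos(c) - 1) + log(cos(c) + 1))/2)


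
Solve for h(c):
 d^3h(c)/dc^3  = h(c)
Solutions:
 h(c) = C3*exp(c) + (C1*sin(sqrt(3)*c/2) + C2*cos(sqrt(3)*c/2))*exp(-c/2)


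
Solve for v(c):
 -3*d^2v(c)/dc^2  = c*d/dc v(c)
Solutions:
 v(c) = C1 + C2*erf(sqrt(6)*c/6)


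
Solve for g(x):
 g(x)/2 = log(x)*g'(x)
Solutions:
 g(x) = C1*exp(li(x)/2)


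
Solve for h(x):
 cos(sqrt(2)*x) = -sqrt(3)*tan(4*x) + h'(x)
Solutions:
 h(x) = C1 - sqrt(3)*log(cos(4*x))/4 + sqrt(2)*sin(sqrt(2)*x)/2


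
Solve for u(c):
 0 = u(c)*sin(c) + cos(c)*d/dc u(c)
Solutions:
 u(c) = C1*cos(c)


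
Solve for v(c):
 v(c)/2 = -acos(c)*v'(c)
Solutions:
 v(c) = C1*exp(-Integral(1/acos(c), c)/2)


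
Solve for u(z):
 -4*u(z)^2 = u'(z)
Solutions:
 u(z) = 1/(C1 + 4*z)


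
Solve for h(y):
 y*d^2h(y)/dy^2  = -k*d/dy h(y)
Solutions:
 h(y) = C1 + y^(1 - re(k))*(C2*sin(log(y)*Abs(im(k))) + C3*cos(log(y)*im(k)))


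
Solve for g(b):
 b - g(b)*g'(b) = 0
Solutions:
 g(b) = -sqrt(C1 + b^2)
 g(b) = sqrt(C1 + b^2)


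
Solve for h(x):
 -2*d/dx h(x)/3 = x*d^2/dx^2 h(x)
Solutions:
 h(x) = C1 + C2*x^(1/3)


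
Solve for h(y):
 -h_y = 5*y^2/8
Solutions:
 h(y) = C1 - 5*y^3/24


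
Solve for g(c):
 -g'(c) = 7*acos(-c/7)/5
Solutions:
 g(c) = C1 - 7*c*acos(-c/7)/5 - 7*sqrt(49 - c^2)/5


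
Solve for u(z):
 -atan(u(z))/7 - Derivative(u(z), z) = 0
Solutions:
 Integral(1/atan(_y), (_y, u(z))) = C1 - z/7


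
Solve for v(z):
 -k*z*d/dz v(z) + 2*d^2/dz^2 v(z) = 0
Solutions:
 v(z) = Piecewise((-sqrt(pi)*C1*erf(z*sqrt(-k)/2)/sqrt(-k) - C2, (k > 0) | (k < 0)), (-C1*z - C2, True))


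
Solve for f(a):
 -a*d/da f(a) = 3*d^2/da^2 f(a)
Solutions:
 f(a) = C1 + C2*erf(sqrt(6)*a/6)


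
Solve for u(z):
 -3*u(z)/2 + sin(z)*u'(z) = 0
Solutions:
 u(z) = C1*(cos(z) - 1)^(3/4)/(cos(z) + 1)^(3/4)


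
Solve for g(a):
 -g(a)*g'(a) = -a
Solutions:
 g(a) = -sqrt(C1 + a^2)
 g(a) = sqrt(C1 + a^2)


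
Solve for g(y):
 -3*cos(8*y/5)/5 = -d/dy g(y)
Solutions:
 g(y) = C1 + 3*sin(8*y/5)/8


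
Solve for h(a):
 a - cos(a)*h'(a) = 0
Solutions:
 h(a) = C1 + Integral(a/cos(a), a)


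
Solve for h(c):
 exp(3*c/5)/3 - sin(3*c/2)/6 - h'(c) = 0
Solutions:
 h(c) = C1 + 5*exp(3*c/5)/9 + cos(3*c/2)/9


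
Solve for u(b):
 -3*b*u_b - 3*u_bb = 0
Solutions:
 u(b) = C1 + C2*erf(sqrt(2)*b/2)


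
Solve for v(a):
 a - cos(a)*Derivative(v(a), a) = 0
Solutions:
 v(a) = C1 + Integral(a/cos(a), a)


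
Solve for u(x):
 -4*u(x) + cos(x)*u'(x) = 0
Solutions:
 u(x) = C1*(sin(x)^2 + 2*sin(x) + 1)/(sin(x)^2 - 2*sin(x) + 1)


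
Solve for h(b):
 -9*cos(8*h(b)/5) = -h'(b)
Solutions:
 -9*b - 5*log(sin(8*h(b)/5) - 1)/16 + 5*log(sin(8*h(b)/5) + 1)/16 = C1


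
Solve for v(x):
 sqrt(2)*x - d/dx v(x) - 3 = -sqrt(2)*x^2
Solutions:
 v(x) = C1 + sqrt(2)*x^3/3 + sqrt(2)*x^2/2 - 3*x


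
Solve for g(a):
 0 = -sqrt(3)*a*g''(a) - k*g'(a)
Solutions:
 g(a) = C1 + a^(-sqrt(3)*re(k)/3 + 1)*(C2*sin(sqrt(3)*log(a)*Abs(im(k))/3) + C3*cos(sqrt(3)*log(a)*im(k)/3))


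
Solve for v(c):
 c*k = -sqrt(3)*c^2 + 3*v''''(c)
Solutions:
 v(c) = C1 + C2*c + C3*c^2 + C4*c^3 + sqrt(3)*c^6/1080 + c^5*k/360


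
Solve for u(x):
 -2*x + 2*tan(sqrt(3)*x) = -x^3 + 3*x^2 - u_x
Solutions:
 u(x) = C1 - x^4/4 + x^3 + x^2 + 2*sqrt(3)*log(cos(sqrt(3)*x))/3


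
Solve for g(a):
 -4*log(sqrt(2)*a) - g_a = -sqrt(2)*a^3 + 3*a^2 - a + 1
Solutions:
 g(a) = C1 + sqrt(2)*a^4/4 - a^3 + a^2/2 - 4*a*log(a) - a*log(4) + 3*a


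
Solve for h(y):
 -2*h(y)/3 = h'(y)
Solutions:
 h(y) = C1*exp(-2*y/3)


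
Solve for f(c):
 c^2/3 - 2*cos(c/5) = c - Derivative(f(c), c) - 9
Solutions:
 f(c) = C1 - c^3/9 + c^2/2 - 9*c + 10*sin(c/5)


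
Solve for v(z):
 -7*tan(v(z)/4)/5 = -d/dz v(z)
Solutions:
 v(z) = -4*asin(C1*exp(7*z/20)) + 4*pi
 v(z) = 4*asin(C1*exp(7*z/20))


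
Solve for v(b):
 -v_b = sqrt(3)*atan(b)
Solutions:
 v(b) = C1 - sqrt(3)*(b*atan(b) - log(b^2 + 1)/2)


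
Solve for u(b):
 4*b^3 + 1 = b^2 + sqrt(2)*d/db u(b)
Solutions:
 u(b) = C1 + sqrt(2)*b^4/2 - sqrt(2)*b^3/6 + sqrt(2)*b/2


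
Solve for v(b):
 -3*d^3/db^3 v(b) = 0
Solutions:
 v(b) = C1 + C2*b + C3*b^2


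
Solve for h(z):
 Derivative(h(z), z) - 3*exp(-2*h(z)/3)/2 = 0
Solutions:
 h(z) = 3*log(-sqrt(C1 + 3*z)) - 3*log(3)/2
 h(z) = 3*log(C1 + 3*z)/2 - 3*log(3)/2


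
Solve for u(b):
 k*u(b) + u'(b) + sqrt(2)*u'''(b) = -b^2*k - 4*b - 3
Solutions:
 u(b) = C1*exp(b*(-6^(1/3)*(9*sqrt(2)*k + 2*sqrt(3)*sqrt(27*k^2/2 + sqrt(2)))^(1/3) + 2*2^(1/6)*3^(2/3)/(9*sqrt(2)*k + 2*sqrt(3)*sqrt(27*k^2/2 + sqrt(2)))^(1/3))/6) + C2*exp(b*(6^(1/3)*(9*sqrt(2)*k + 2*sqrt(3)*sqrt(27*k^2/2 + sqrt(2)))^(1/3)/12 - 2^(1/3)*3^(5/6)*I*(9*sqrt(2)*k + 2*sqrt(3)*sqrt(27*k^2/2 + sqrt(2)))^(1/3)/12 + 2*sqrt(2)/((-6^(1/3) + 2^(1/3)*3^(5/6)*I)*(9*sqrt(2)*k + 2*sqrt(3)*sqrt(27*k^2/2 + sqrt(2)))^(1/3)))) + C3*exp(b*(6^(1/3)*(9*sqrt(2)*k + 2*sqrt(3)*sqrt(27*k^2/2 + sqrt(2)))^(1/3)/12 + 2^(1/3)*3^(5/6)*I*(9*sqrt(2)*k + 2*sqrt(3)*sqrt(27*k^2/2 + sqrt(2)))^(1/3)/12 - 2*sqrt(2)/((6^(1/3) + 2^(1/3)*3^(5/6)*I)*(9*sqrt(2)*k + 2*sqrt(3)*sqrt(27*k^2/2 + sqrt(2)))^(1/3)))) - b^2 - 2*b/k - 3/k + 2/k^2


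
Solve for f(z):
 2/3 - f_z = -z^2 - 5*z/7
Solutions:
 f(z) = C1 + z^3/3 + 5*z^2/14 + 2*z/3


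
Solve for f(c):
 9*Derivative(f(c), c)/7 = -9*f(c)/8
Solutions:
 f(c) = C1*exp(-7*c/8)


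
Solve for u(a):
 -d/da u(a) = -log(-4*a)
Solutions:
 u(a) = C1 + a*log(-a) + a*(-1 + 2*log(2))


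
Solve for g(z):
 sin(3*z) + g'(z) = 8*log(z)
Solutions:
 g(z) = C1 + 8*z*log(z) - 8*z + cos(3*z)/3


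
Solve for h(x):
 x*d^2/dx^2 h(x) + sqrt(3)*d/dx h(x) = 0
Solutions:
 h(x) = C1 + C2*x^(1 - sqrt(3))


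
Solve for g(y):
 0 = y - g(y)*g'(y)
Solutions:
 g(y) = -sqrt(C1 + y^2)
 g(y) = sqrt(C1 + y^2)


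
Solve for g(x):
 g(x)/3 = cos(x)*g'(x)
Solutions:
 g(x) = C1*(sin(x) + 1)^(1/6)/(sin(x) - 1)^(1/6)


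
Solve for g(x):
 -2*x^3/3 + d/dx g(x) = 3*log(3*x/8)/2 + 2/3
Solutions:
 g(x) = C1 + x^4/6 + 3*x*log(x)/2 - 9*x*log(2)/2 - 5*x/6 + 3*x*log(3)/2


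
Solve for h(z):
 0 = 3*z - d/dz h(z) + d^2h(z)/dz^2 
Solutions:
 h(z) = C1 + C2*exp(z) + 3*z^2/2 + 3*z


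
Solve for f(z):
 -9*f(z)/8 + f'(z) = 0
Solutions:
 f(z) = C1*exp(9*z/8)


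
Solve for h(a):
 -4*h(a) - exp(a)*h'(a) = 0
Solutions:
 h(a) = C1*exp(4*exp(-a))


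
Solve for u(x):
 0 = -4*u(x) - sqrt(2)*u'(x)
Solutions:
 u(x) = C1*exp(-2*sqrt(2)*x)


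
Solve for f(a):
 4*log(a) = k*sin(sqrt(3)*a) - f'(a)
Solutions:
 f(a) = C1 - 4*a*log(a) + 4*a - sqrt(3)*k*cos(sqrt(3)*a)/3


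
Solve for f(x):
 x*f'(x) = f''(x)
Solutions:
 f(x) = C1 + C2*erfi(sqrt(2)*x/2)


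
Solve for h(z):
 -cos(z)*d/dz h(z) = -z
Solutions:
 h(z) = C1 + Integral(z/cos(z), z)


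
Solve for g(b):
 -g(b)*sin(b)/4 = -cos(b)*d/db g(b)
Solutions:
 g(b) = C1/cos(b)^(1/4)


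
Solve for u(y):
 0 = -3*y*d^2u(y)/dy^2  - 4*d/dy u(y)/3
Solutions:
 u(y) = C1 + C2*y^(5/9)


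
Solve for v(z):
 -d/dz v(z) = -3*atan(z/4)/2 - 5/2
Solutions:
 v(z) = C1 + 3*z*atan(z/4)/2 + 5*z/2 - 3*log(z^2 + 16)


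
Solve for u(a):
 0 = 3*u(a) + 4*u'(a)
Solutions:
 u(a) = C1*exp(-3*a/4)


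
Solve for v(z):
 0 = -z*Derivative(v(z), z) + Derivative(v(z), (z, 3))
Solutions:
 v(z) = C1 + Integral(C2*airyai(z) + C3*airybi(z), z)


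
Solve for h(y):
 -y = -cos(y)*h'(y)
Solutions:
 h(y) = C1 + Integral(y/cos(y), y)


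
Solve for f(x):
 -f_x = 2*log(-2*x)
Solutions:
 f(x) = C1 - 2*x*log(-x) + 2*x*(1 - log(2))


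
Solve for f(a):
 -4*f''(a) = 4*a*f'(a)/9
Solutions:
 f(a) = C1 + C2*erf(sqrt(2)*a/6)


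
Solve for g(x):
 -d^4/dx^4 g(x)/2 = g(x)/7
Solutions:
 g(x) = (C1*sin(14^(3/4)*x/14) + C2*cos(14^(3/4)*x/14))*exp(-14^(3/4)*x/14) + (C3*sin(14^(3/4)*x/14) + C4*cos(14^(3/4)*x/14))*exp(14^(3/4)*x/14)


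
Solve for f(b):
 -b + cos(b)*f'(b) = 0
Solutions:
 f(b) = C1 + Integral(b/cos(b), b)


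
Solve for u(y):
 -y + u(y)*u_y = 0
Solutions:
 u(y) = -sqrt(C1 + y^2)
 u(y) = sqrt(C1 + y^2)


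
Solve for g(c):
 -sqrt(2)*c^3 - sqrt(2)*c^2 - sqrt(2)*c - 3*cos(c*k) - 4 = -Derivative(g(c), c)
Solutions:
 g(c) = C1 + sqrt(2)*c^4/4 + sqrt(2)*c^3/3 + sqrt(2)*c^2/2 + 4*c + 3*sin(c*k)/k


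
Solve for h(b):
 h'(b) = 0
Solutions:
 h(b) = C1


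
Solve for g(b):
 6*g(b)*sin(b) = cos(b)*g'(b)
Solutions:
 g(b) = C1/cos(b)^6


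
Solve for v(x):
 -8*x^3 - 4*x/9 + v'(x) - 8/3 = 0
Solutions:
 v(x) = C1 + 2*x^4 + 2*x^2/9 + 8*x/3


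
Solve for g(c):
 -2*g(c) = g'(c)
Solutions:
 g(c) = C1*exp(-2*c)


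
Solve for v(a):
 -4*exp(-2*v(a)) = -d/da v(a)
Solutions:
 v(a) = log(-sqrt(C1 + 8*a))
 v(a) = log(C1 + 8*a)/2


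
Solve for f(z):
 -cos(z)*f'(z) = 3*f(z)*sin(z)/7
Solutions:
 f(z) = C1*cos(z)^(3/7)


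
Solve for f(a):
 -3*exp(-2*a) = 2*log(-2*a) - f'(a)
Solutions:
 f(a) = C1 + 2*a*log(-a) + 2*a*(-1 + log(2)) - 3*exp(-2*a)/2


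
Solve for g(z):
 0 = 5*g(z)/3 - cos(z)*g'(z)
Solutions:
 g(z) = C1*(sin(z) + 1)^(5/6)/(sin(z) - 1)^(5/6)


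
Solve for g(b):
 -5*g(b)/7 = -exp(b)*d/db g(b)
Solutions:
 g(b) = C1*exp(-5*exp(-b)/7)


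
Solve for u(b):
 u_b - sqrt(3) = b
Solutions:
 u(b) = C1 + b^2/2 + sqrt(3)*b


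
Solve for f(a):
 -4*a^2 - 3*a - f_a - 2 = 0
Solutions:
 f(a) = C1 - 4*a^3/3 - 3*a^2/2 - 2*a


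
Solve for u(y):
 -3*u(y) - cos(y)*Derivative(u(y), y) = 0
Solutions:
 u(y) = C1*(sin(y) - 1)^(3/2)/(sin(y) + 1)^(3/2)


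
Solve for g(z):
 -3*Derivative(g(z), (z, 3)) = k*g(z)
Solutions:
 g(z) = C1*exp(3^(2/3)*z*(-k)^(1/3)/3) + C2*exp(z*(-k)^(1/3)*(-3^(2/3) + 3*3^(1/6)*I)/6) + C3*exp(-z*(-k)^(1/3)*(3^(2/3) + 3*3^(1/6)*I)/6)


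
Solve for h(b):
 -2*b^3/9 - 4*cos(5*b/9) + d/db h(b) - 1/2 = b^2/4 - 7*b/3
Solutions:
 h(b) = C1 + b^4/18 + b^3/12 - 7*b^2/6 + b/2 + 36*sin(5*b/9)/5


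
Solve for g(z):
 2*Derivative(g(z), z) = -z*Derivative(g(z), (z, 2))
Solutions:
 g(z) = C1 + C2/z


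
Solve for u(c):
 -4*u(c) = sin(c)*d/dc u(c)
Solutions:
 u(c) = C1*(cos(c)^2 + 2*cos(c) + 1)/(cos(c)^2 - 2*cos(c) + 1)


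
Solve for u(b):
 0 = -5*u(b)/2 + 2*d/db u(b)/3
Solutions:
 u(b) = C1*exp(15*b/4)


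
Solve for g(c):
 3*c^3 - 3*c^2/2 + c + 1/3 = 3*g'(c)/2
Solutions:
 g(c) = C1 + c^4/2 - c^3/3 + c^2/3 + 2*c/9


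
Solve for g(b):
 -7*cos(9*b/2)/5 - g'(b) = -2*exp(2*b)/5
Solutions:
 g(b) = C1 + exp(2*b)/5 - 14*sin(9*b/2)/45


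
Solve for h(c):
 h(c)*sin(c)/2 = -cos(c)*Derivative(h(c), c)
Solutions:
 h(c) = C1*sqrt(cos(c))


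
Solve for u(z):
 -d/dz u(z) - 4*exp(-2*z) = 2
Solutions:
 u(z) = C1 - 2*z + 2*exp(-2*z)


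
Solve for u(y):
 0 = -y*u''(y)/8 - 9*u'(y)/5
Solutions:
 u(y) = C1 + C2/y^(67/5)


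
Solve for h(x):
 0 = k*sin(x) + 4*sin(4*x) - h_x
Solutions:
 h(x) = C1 - k*cos(x) - cos(4*x)


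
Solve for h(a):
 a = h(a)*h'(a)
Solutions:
 h(a) = -sqrt(C1 + a^2)
 h(a) = sqrt(C1 + a^2)


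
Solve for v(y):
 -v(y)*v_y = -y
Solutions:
 v(y) = -sqrt(C1 + y^2)
 v(y) = sqrt(C1 + y^2)


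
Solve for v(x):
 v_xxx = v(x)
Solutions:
 v(x) = C3*exp(x) + (C1*sin(sqrt(3)*x/2) + C2*cos(sqrt(3)*x/2))*exp(-x/2)


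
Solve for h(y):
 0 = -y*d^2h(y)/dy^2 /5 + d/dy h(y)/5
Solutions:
 h(y) = C1 + C2*y^2


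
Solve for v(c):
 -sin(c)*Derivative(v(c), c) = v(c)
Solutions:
 v(c) = C1*sqrt(cos(c) + 1)/sqrt(cos(c) - 1)


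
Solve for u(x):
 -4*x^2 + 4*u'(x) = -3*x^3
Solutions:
 u(x) = C1 - 3*x^4/16 + x^3/3


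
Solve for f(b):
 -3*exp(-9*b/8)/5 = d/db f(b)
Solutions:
 f(b) = C1 + 8*exp(-9*b/8)/15


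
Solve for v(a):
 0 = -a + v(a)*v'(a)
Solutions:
 v(a) = -sqrt(C1 + a^2)
 v(a) = sqrt(C1 + a^2)


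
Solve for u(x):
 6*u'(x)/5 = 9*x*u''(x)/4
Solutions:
 u(x) = C1 + C2*x^(23/15)


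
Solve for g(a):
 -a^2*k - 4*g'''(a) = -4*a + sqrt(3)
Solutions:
 g(a) = C1 + C2*a + C3*a^2 - a^5*k/240 + a^4/24 - sqrt(3)*a^3/24


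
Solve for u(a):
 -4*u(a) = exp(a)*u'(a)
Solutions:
 u(a) = C1*exp(4*exp(-a))


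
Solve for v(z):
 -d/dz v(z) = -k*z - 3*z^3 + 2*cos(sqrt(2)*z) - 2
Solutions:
 v(z) = C1 + k*z^2/2 + 3*z^4/4 + 2*z - sqrt(2)*sin(sqrt(2)*z)


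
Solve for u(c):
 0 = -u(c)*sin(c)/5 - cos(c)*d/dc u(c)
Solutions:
 u(c) = C1*cos(c)^(1/5)


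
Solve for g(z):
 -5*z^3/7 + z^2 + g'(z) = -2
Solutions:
 g(z) = C1 + 5*z^4/28 - z^3/3 - 2*z


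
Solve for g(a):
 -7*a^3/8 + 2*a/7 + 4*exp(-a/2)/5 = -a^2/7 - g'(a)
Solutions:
 g(a) = C1 + 7*a^4/32 - a^3/21 - a^2/7 + 8*exp(-a/2)/5


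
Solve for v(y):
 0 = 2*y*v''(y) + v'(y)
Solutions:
 v(y) = C1 + C2*sqrt(y)


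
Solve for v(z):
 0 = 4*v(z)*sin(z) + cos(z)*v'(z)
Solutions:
 v(z) = C1*cos(z)^4


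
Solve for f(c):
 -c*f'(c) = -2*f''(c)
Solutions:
 f(c) = C1 + C2*erfi(c/2)


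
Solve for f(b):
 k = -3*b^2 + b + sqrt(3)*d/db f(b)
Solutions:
 f(b) = C1 + sqrt(3)*b^3/3 - sqrt(3)*b^2/6 + sqrt(3)*b*k/3


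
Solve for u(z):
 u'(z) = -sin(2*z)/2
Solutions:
 u(z) = C1 + cos(2*z)/4


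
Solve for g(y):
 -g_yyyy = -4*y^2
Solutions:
 g(y) = C1 + C2*y + C3*y^2 + C4*y^3 + y^6/90


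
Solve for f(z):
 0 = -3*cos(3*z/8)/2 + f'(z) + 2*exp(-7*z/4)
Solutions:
 f(z) = C1 + 4*sin(3*z/8) + 8*exp(-7*z/4)/7


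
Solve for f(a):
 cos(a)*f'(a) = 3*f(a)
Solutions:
 f(a) = C1*(sin(a) + 1)^(3/2)/(sin(a) - 1)^(3/2)


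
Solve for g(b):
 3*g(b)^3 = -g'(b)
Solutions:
 g(b) = -sqrt(2)*sqrt(-1/(C1 - 3*b))/2
 g(b) = sqrt(2)*sqrt(-1/(C1 - 3*b))/2


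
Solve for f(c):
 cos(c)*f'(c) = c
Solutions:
 f(c) = C1 + Integral(c/cos(c), c)


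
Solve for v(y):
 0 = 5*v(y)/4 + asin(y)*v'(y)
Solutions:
 v(y) = C1*exp(-5*Integral(1/asin(y), y)/4)


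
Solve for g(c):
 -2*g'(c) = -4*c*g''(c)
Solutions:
 g(c) = C1 + C2*c^(3/2)


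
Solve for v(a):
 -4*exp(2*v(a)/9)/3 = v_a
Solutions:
 v(a) = 9*log(-sqrt(-1/(C1 - 4*a))) - 9*log(2) + 9*log(6)/2 + 9*log(3)
 v(a) = 9*log(-1/(C1 - 4*a))/2 - 9*log(2) + 9*log(6)/2 + 9*log(3)


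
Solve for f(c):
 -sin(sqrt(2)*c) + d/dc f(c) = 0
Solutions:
 f(c) = C1 - sqrt(2)*cos(sqrt(2)*c)/2


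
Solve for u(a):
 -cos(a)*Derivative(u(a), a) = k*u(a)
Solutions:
 u(a) = C1*exp(k*(log(sin(a) - 1) - log(sin(a) + 1))/2)


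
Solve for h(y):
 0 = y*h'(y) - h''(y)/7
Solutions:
 h(y) = C1 + C2*erfi(sqrt(14)*y/2)


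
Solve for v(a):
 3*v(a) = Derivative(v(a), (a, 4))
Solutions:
 v(a) = C1*exp(-3^(1/4)*a) + C2*exp(3^(1/4)*a) + C3*sin(3^(1/4)*a) + C4*cos(3^(1/4)*a)


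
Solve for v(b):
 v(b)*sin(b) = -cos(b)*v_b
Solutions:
 v(b) = C1*cos(b)


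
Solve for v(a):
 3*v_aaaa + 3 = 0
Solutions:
 v(a) = C1 + C2*a + C3*a^2 + C4*a^3 - a^4/24


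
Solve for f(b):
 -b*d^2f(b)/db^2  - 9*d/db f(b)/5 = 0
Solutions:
 f(b) = C1 + C2/b^(4/5)


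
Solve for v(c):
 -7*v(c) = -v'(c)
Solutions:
 v(c) = C1*exp(7*c)


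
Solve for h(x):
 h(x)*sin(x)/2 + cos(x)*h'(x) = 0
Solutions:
 h(x) = C1*sqrt(cos(x))


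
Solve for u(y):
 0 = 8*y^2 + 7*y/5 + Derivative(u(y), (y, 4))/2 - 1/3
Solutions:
 u(y) = C1 + C2*y + C3*y^2 + C4*y^3 - 2*y^6/45 - 7*y^5/300 + y^4/36


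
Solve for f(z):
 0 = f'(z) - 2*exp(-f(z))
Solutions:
 f(z) = log(C1 + 2*z)


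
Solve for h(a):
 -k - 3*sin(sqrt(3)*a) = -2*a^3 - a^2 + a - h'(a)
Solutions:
 h(a) = C1 - a^4/2 - a^3/3 + a^2/2 + a*k - sqrt(3)*cos(sqrt(3)*a)


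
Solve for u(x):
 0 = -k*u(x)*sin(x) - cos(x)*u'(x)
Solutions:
 u(x) = C1*exp(k*log(cos(x)))


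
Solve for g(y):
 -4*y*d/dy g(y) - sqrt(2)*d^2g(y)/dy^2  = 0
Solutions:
 g(y) = C1 + C2*erf(2^(1/4)*y)


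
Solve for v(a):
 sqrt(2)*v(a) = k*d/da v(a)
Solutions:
 v(a) = C1*exp(sqrt(2)*a/k)


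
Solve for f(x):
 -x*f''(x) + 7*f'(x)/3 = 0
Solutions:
 f(x) = C1 + C2*x^(10/3)


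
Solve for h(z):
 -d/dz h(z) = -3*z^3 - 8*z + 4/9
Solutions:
 h(z) = C1 + 3*z^4/4 + 4*z^2 - 4*z/9


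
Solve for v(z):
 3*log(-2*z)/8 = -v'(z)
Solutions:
 v(z) = C1 - 3*z*log(-z)/8 + 3*z*(1 - log(2))/8


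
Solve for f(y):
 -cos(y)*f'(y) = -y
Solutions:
 f(y) = C1 + Integral(y/cos(y), y)


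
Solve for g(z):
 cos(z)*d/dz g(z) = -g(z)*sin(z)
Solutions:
 g(z) = C1*cos(z)


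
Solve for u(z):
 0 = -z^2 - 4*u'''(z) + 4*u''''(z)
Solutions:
 u(z) = C1 + C2*z + C3*z^2 + C4*exp(z) - z^5/240 - z^4/48 - z^3/12


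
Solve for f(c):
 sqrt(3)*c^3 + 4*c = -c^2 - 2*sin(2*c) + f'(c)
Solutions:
 f(c) = C1 + sqrt(3)*c^4/4 + c^3/3 + 2*c^2 - cos(2*c)


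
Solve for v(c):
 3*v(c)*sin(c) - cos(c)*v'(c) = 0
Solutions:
 v(c) = C1/cos(c)^3


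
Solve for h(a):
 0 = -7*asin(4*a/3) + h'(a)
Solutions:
 h(a) = C1 + 7*a*asin(4*a/3) + 7*sqrt(9 - 16*a^2)/4


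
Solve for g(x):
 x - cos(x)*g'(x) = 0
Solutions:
 g(x) = C1 + Integral(x/cos(x), x)


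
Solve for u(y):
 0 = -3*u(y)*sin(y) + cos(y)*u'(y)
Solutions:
 u(y) = C1/cos(y)^3


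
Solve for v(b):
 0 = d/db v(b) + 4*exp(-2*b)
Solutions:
 v(b) = C1 + 2*exp(-2*b)


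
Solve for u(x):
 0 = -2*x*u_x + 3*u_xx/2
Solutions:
 u(x) = C1 + C2*erfi(sqrt(6)*x/3)


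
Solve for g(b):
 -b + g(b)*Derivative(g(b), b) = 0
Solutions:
 g(b) = -sqrt(C1 + b^2)
 g(b) = sqrt(C1 + b^2)


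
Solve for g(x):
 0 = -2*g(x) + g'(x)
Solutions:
 g(x) = C1*exp(2*x)


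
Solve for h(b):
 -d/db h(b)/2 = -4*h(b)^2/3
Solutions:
 h(b) = -3/(C1 + 8*b)


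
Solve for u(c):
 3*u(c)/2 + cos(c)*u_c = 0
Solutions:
 u(c) = C1*(sin(c) - 1)^(3/4)/(sin(c) + 1)^(3/4)


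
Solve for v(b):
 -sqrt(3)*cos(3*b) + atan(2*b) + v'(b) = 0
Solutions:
 v(b) = C1 - b*atan(2*b) + log(4*b^2 + 1)/4 + sqrt(3)*sin(3*b)/3


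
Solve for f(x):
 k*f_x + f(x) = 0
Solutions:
 f(x) = C1*exp(-x/k)


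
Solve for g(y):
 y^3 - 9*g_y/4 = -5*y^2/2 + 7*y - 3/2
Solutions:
 g(y) = C1 + y^4/9 + 10*y^3/27 - 14*y^2/9 + 2*y/3


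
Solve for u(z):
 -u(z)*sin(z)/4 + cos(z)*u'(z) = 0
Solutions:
 u(z) = C1/cos(z)^(1/4)


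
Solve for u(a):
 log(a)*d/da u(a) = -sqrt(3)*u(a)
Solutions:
 u(a) = C1*exp(-sqrt(3)*li(a))


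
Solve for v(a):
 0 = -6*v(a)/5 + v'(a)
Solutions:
 v(a) = C1*exp(6*a/5)


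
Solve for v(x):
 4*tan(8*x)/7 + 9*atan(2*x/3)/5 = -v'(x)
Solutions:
 v(x) = C1 - 9*x*atan(2*x/3)/5 + 27*log(4*x^2 + 9)/20 + log(cos(8*x))/14


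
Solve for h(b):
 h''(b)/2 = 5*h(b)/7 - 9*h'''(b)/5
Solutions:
 h(b) = C1*exp(-b*(35*35^(1/3)/(54*sqrt(26034) + 8713)^(1/3) + 70 + 35^(2/3)*(54*sqrt(26034) + 8713)^(1/3))/756)*sin(sqrt(3)*35^(1/3)*b*(-35^(1/3)*(54*sqrt(26034) + 8713)^(1/3) + 35/(54*sqrt(26034) + 8713)^(1/3))/756) + C2*exp(-b*(35*35^(1/3)/(54*sqrt(26034) + 8713)^(1/3) + 70 + 35^(2/3)*(54*sqrt(26034) + 8713)^(1/3))/756)*cos(sqrt(3)*35^(1/3)*b*(-35^(1/3)*(54*sqrt(26034) + 8713)^(1/3) + 35/(54*sqrt(26034) + 8713)^(1/3))/756) + C3*exp(b*(-35 + 35*35^(1/3)/(54*sqrt(26034) + 8713)^(1/3) + 35^(2/3)*(54*sqrt(26034) + 8713)^(1/3))/378)


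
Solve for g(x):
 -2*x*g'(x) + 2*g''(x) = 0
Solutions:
 g(x) = C1 + C2*erfi(sqrt(2)*x/2)


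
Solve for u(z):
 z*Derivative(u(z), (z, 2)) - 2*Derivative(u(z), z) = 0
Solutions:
 u(z) = C1 + C2*z^3


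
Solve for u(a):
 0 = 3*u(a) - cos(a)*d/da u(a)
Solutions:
 u(a) = C1*(sin(a) + 1)^(3/2)/(sin(a) - 1)^(3/2)


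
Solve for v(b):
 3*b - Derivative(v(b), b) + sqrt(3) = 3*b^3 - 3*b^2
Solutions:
 v(b) = C1 - 3*b^4/4 + b^3 + 3*b^2/2 + sqrt(3)*b


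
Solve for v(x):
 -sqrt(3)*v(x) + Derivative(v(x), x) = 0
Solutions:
 v(x) = C1*exp(sqrt(3)*x)


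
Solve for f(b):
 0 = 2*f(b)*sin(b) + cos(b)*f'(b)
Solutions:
 f(b) = C1*cos(b)^2


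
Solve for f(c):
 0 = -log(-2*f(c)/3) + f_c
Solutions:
 -Integral(1/(log(-_y) - log(3) + log(2)), (_y, f(c))) = C1 - c


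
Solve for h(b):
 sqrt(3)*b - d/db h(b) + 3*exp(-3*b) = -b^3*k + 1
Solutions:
 h(b) = C1 + b^4*k/4 + sqrt(3)*b^2/2 - b - exp(-3*b)


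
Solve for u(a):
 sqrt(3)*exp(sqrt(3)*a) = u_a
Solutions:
 u(a) = C1 + exp(sqrt(3)*a)


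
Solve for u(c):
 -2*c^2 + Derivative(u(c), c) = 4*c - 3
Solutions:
 u(c) = C1 + 2*c^3/3 + 2*c^2 - 3*c


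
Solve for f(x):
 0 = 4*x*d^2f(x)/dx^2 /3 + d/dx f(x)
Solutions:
 f(x) = C1 + C2*x^(1/4)


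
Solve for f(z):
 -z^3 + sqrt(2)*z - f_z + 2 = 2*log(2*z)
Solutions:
 f(z) = C1 - z^4/4 + sqrt(2)*z^2/2 - 2*z*log(z) - z*log(4) + 4*z


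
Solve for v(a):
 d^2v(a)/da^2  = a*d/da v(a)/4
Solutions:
 v(a) = C1 + C2*erfi(sqrt(2)*a/4)


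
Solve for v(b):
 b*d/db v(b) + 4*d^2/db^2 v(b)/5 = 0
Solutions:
 v(b) = C1 + C2*erf(sqrt(10)*b/4)


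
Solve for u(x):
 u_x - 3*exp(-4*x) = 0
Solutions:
 u(x) = C1 - 3*exp(-4*x)/4


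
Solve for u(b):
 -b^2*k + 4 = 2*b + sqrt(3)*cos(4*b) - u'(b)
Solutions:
 u(b) = C1 + b^3*k/3 + b^2 - 4*b + sqrt(3)*sin(4*b)/4


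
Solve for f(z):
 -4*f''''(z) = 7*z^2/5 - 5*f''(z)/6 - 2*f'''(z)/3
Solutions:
 f(z) = C1 + C2*z + C3*exp(z*(1 - sqrt(31))/12) + C4*exp(z*(1 + sqrt(31))/12) + 7*z^4/50 - 56*z^3/125 + 5712*z^2/625


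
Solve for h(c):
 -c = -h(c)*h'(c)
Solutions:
 h(c) = -sqrt(C1 + c^2)
 h(c) = sqrt(C1 + c^2)


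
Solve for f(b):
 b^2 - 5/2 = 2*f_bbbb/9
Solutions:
 f(b) = C1 + C2*b + C3*b^2 + C4*b^3 + b^6/80 - 15*b^4/32


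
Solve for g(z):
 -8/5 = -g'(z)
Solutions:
 g(z) = C1 + 8*z/5


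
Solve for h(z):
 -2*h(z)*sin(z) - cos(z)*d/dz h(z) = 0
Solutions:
 h(z) = C1*cos(z)^2


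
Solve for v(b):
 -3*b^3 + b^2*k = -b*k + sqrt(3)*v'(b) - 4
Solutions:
 v(b) = C1 - sqrt(3)*b^4/4 + sqrt(3)*b^3*k/9 + sqrt(3)*b^2*k/6 + 4*sqrt(3)*b/3


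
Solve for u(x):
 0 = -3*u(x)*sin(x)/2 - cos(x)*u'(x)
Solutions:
 u(x) = C1*cos(x)^(3/2)


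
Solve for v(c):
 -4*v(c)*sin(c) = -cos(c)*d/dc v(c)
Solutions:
 v(c) = C1/cos(c)^4


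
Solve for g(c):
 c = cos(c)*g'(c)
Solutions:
 g(c) = C1 + Integral(c/cos(c), c)


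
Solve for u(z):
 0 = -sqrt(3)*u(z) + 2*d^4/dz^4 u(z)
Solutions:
 u(z) = C1*exp(-2^(3/4)*3^(1/8)*z/2) + C2*exp(2^(3/4)*3^(1/8)*z/2) + C3*sin(2^(3/4)*3^(1/8)*z/2) + C4*cos(2^(3/4)*3^(1/8)*z/2)


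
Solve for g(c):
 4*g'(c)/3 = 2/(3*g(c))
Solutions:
 g(c) = -sqrt(C1 + c)
 g(c) = sqrt(C1 + c)


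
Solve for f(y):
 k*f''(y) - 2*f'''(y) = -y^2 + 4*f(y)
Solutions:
 f(y) = C1*exp(y*(-k^2/(-k^3/8 + sqrt(-k^6 + (216 - k^3)^2)/8 + 27)^(1/3) + 2*k - 4*(-k^3/8 + sqrt(-k^6 + (216 - k^3)^2)/8 + 27)^(1/3))/12) + C2*exp(y*(-k^2/((-1 + sqrt(3)*I)*(-k^3/8 + sqrt(-k^6 + (216 - k^3)^2)/8 + 27)^(1/3)) + k + (-k^3/8 + sqrt(-k^6 + (216 - k^3)^2)/8 + 27)^(1/3) - sqrt(3)*I*(-k^3/8 + sqrt(-k^6 + (216 - k^3)^2)/8 + 27)^(1/3))/6) + C3*exp(y*(k^2/((1 + sqrt(3)*I)*(-k^3/8 + sqrt(-k^6 + (216 - k^3)^2)/8 + 27)^(1/3)) + k + (-k^3/8 + sqrt(-k^6 + (216 - k^3)^2)/8 + 27)^(1/3) + sqrt(3)*I*(-k^3/8 + sqrt(-k^6 + (216 - k^3)^2)/8 + 27)^(1/3))/6) + k/8 + y^2/4


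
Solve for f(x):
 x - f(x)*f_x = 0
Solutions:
 f(x) = -sqrt(C1 + x^2)
 f(x) = sqrt(C1 + x^2)


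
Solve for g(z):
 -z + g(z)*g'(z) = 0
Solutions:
 g(z) = -sqrt(C1 + z^2)
 g(z) = sqrt(C1 + z^2)


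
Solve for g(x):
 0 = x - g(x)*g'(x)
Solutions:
 g(x) = -sqrt(C1 + x^2)
 g(x) = sqrt(C1 + x^2)


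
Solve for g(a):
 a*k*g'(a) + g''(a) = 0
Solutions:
 g(a) = Piecewise((-sqrt(2)*sqrt(pi)*C1*erf(sqrt(2)*a*sqrt(k)/2)/(2*sqrt(k)) - C2, (k > 0) | (k < 0)), (-C1*a - C2, True))


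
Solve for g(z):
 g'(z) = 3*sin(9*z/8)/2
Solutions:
 g(z) = C1 - 4*cos(9*z/8)/3


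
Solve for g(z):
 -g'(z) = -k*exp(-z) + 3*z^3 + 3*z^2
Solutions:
 g(z) = C1 - k*exp(-z) - 3*z^4/4 - z^3


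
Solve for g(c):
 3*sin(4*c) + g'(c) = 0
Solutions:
 g(c) = C1 + 3*cos(4*c)/4


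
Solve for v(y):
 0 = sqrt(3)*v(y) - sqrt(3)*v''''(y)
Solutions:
 v(y) = C1*exp(-y) + C2*exp(y) + C3*sin(y) + C4*cos(y)


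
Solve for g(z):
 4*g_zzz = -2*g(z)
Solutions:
 g(z) = C3*exp(-2^(2/3)*z/2) + (C1*sin(2^(2/3)*sqrt(3)*z/4) + C2*cos(2^(2/3)*sqrt(3)*z/4))*exp(2^(2/3)*z/4)


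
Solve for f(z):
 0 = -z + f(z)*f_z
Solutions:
 f(z) = -sqrt(C1 + z^2)
 f(z) = sqrt(C1 + z^2)


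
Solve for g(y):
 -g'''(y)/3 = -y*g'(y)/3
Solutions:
 g(y) = C1 + Integral(C2*airyai(y) + C3*airybi(y), y)


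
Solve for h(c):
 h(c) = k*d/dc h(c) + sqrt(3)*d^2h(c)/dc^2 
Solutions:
 h(c) = C1*exp(sqrt(3)*c*(-k + sqrt(k^2 + 4*sqrt(3)))/6) + C2*exp(-sqrt(3)*c*(k + sqrt(k^2 + 4*sqrt(3)))/6)


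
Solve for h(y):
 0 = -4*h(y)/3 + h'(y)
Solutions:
 h(y) = C1*exp(4*y/3)


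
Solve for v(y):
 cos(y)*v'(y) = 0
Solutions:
 v(y) = C1


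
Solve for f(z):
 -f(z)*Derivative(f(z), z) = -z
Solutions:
 f(z) = -sqrt(C1 + z^2)
 f(z) = sqrt(C1 + z^2)


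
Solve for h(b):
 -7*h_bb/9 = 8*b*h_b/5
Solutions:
 h(b) = C1 + C2*erf(6*sqrt(35)*b/35)


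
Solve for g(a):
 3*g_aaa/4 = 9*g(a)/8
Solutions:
 g(a) = C3*exp(2^(2/3)*3^(1/3)*a/2) + (C1*sin(2^(2/3)*3^(5/6)*a/4) + C2*cos(2^(2/3)*3^(5/6)*a/4))*exp(-2^(2/3)*3^(1/3)*a/4)


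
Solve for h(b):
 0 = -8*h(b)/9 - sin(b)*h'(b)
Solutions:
 h(b) = C1*(cos(b) + 1)^(4/9)/(cos(b) - 1)^(4/9)


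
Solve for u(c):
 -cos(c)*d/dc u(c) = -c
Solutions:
 u(c) = C1 + Integral(c/cos(c), c)


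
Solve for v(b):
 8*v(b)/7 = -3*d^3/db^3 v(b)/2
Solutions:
 v(b) = C3*exp(-2*2^(1/3)*21^(2/3)*b/21) + (C1*sin(2^(1/3)*3^(1/6)*7^(2/3)*b/7) + C2*cos(2^(1/3)*3^(1/6)*7^(2/3)*b/7))*exp(2^(1/3)*21^(2/3)*b/21)


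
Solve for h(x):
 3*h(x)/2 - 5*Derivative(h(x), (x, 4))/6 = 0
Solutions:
 h(x) = C1*exp(-sqrt(3)*5^(3/4)*x/5) + C2*exp(sqrt(3)*5^(3/4)*x/5) + C3*sin(sqrt(3)*5^(3/4)*x/5) + C4*cos(sqrt(3)*5^(3/4)*x/5)


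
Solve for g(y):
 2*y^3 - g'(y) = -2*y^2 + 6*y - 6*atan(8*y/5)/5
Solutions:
 g(y) = C1 + y^4/2 + 2*y^3/3 - 3*y^2 + 6*y*atan(8*y/5)/5 - 3*log(64*y^2 + 25)/8


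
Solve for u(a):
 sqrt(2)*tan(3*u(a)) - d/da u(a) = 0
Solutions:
 u(a) = -asin(C1*exp(3*sqrt(2)*a))/3 + pi/3
 u(a) = asin(C1*exp(3*sqrt(2)*a))/3


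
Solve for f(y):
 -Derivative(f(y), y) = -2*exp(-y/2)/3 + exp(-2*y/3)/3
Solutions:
 f(y) = C1 - 4*exp(-y/2)/3 + exp(-2*y/3)/2


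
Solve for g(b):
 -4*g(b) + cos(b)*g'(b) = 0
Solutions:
 g(b) = C1*(sin(b)^2 + 2*sin(b) + 1)/(sin(b)^2 - 2*sin(b) + 1)


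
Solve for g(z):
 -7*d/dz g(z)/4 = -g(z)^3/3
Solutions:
 g(z) = -sqrt(42)*sqrt(-1/(C1 + 4*z))/2
 g(z) = sqrt(42)*sqrt(-1/(C1 + 4*z))/2


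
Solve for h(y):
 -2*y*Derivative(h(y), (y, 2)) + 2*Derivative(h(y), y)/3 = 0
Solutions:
 h(y) = C1 + C2*y^(4/3)


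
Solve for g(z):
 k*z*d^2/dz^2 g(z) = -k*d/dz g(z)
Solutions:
 g(z) = C1 + C2*log(z)


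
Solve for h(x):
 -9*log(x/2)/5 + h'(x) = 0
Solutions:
 h(x) = C1 + 9*x*log(x)/5 - 9*x/5 - 9*x*log(2)/5


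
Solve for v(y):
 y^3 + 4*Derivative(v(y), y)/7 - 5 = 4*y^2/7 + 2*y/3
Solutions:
 v(y) = C1 - 7*y^4/16 + y^3/3 + 7*y^2/12 + 35*y/4


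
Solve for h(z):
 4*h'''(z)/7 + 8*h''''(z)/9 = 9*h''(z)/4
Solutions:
 h(z) = C1 + C2*z + C3*exp(9*z*(-2 + sqrt(102))/56) + C4*exp(-9*z*(2 + sqrt(102))/56)


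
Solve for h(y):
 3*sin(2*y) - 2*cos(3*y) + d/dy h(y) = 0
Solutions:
 h(y) = C1 + 2*sin(3*y)/3 + 3*cos(2*y)/2


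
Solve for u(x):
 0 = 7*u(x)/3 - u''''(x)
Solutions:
 u(x) = C1*exp(-3^(3/4)*7^(1/4)*x/3) + C2*exp(3^(3/4)*7^(1/4)*x/3) + C3*sin(3^(3/4)*7^(1/4)*x/3) + C4*cos(3^(3/4)*7^(1/4)*x/3)


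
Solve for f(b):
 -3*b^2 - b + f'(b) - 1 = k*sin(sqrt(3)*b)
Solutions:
 f(b) = C1 + b^3 + b^2/2 + b - sqrt(3)*k*cos(sqrt(3)*b)/3


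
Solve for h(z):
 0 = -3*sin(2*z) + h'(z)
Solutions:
 h(z) = C1 - 3*cos(2*z)/2


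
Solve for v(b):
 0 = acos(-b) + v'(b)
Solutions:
 v(b) = C1 - b*acos(-b) - sqrt(1 - b^2)


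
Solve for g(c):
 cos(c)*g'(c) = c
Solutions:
 g(c) = C1 + Integral(c/cos(c), c)


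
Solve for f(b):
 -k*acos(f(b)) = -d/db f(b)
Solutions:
 Integral(1/acos(_y), (_y, f(b))) = C1 + b*k


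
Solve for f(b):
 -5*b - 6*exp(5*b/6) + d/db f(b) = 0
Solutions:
 f(b) = C1 + 5*b^2/2 + 36*exp(5*b/6)/5


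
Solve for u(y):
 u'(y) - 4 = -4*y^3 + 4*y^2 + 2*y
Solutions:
 u(y) = C1 - y^4 + 4*y^3/3 + y^2 + 4*y


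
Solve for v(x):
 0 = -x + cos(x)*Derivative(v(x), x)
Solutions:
 v(x) = C1 + Integral(x/cos(x), x)


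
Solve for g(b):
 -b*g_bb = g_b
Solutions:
 g(b) = C1 + C2*log(b)


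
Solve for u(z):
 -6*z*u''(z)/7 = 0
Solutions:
 u(z) = C1 + C2*z


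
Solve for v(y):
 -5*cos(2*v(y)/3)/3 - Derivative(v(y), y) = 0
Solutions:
 5*y/3 - 3*log(sin(2*v(y)/3) - 1)/4 + 3*log(sin(2*v(y)/3) + 1)/4 = C1


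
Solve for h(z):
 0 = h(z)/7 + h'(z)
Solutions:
 h(z) = C1*exp(-z/7)


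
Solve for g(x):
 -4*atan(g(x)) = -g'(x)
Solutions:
 Integral(1/atan(_y), (_y, g(x))) = C1 + 4*x


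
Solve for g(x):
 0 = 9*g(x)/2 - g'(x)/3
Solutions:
 g(x) = C1*exp(27*x/2)


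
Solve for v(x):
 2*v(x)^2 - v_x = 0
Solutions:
 v(x) = -1/(C1 + 2*x)


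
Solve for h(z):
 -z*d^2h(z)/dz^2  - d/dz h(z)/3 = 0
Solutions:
 h(z) = C1 + C2*z^(2/3)


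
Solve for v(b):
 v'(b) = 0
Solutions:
 v(b) = C1


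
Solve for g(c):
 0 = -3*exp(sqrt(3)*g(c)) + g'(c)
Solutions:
 g(c) = sqrt(3)*(2*log(-1/(C1 + 3*c)) - log(3))/6


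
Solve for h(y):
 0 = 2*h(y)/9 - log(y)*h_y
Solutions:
 h(y) = C1*exp(2*li(y)/9)


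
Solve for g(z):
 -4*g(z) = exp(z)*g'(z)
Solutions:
 g(z) = C1*exp(4*exp(-z))


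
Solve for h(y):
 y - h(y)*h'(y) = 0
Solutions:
 h(y) = -sqrt(C1 + y^2)
 h(y) = sqrt(C1 + y^2)


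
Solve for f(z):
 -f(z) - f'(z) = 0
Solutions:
 f(z) = C1*exp(-z)


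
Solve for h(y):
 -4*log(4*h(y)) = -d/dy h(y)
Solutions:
 -Integral(1/(log(_y) + 2*log(2)), (_y, h(y)))/4 = C1 - y


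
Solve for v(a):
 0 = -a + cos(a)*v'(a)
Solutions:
 v(a) = C1 + Integral(a/cos(a), a)


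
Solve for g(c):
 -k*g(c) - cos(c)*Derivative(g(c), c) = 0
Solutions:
 g(c) = C1*exp(k*(log(sin(c) - 1) - log(sin(c) + 1))/2)


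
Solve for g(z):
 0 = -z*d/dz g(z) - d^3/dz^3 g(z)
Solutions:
 g(z) = C1 + Integral(C2*airyai(-z) + C3*airybi(-z), z)


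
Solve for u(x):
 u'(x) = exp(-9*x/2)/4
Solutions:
 u(x) = C1 - exp(-9*x/2)/18


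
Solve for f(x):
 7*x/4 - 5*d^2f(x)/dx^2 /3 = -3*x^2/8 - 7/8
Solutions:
 f(x) = C1 + C2*x + 3*x^4/160 + 7*x^3/40 + 21*x^2/80


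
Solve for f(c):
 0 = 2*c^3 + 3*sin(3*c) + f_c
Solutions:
 f(c) = C1 - c^4/2 + cos(3*c)


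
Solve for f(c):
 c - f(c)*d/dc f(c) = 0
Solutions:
 f(c) = -sqrt(C1 + c^2)
 f(c) = sqrt(C1 + c^2)


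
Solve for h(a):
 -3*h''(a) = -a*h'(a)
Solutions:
 h(a) = C1 + C2*erfi(sqrt(6)*a/6)


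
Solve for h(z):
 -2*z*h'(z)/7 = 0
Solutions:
 h(z) = C1


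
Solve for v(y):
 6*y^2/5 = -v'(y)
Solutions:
 v(y) = C1 - 2*y^3/5


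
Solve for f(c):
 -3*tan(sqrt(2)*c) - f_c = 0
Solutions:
 f(c) = C1 + 3*sqrt(2)*log(cos(sqrt(2)*c))/2


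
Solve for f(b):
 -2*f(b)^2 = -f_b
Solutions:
 f(b) = -1/(C1 + 2*b)


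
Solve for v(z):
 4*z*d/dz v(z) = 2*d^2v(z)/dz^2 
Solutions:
 v(z) = C1 + C2*erfi(z)


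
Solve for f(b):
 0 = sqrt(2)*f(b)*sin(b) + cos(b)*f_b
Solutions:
 f(b) = C1*cos(b)^(sqrt(2))


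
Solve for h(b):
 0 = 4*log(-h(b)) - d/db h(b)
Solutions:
 -li(-h(b)) = C1 + 4*b


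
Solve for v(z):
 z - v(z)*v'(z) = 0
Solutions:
 v(z) = -sqrt(C1 + z^2)
 v(z) = sqrt(C1 + z^2)


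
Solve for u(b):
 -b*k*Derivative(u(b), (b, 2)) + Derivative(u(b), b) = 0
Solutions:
 u(b) = C1 + b^(((re(k) + 1)*re(k) + im(k)^2)/(re(k)^2 + im(k)^2))*(C2*sin(log(b)*Abs(im(k))/(re(k)^2 + im(k)^2)) + C3*cos(log(b)*im(k)/(re(k)^2 + im(k)^2)))


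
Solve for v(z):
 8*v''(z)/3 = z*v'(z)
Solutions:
 v(z) = C1 + C2*erfi(sqrt(3)*z/4)


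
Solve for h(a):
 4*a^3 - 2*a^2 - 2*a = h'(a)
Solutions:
 h(a) = C1 + a^4 - 2*a^3/3 - a^2


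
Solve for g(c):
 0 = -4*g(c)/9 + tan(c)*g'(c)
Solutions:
 g(c) = C1*sin(c)^(4/9)


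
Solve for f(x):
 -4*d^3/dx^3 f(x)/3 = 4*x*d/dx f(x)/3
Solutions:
 f(x) = C1 + Integral(C2*airyai(-x) + C3*airybi(-x), x)


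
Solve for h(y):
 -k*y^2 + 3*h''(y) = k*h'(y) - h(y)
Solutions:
 h(y) = C1*exp(y*(k - sqrt(k^2 - 12))/6) + C2*exp(y*(k + sqrt(k^2 - 12))/6) + 2*k^3 + 2*k^2*y + k*y^2 - 6*k


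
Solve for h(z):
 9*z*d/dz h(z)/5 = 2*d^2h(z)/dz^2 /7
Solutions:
 h(z) = C1 + C2*erfi(3*sqrt(35)*z/10)


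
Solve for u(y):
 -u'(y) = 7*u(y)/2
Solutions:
 u(y) = C1*exp(-7*y/2)


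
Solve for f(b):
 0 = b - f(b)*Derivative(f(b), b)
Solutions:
 f(b) = -sqrt(C1 + b^2)
 f(b) = sqrt(C1 + b^2)


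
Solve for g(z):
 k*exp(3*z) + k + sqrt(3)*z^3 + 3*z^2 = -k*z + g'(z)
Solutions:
 g(z) = C1 + k*z^2/2 + k*z + k*exp(3*z)/3 + sqrt(3)*z^4/4 + z^3


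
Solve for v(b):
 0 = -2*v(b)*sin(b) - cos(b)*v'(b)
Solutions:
 v(b) = C1*cos(b)^2


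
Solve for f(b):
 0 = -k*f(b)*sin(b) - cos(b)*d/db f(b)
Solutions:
 f(b) = C1*exp(k*log(cos(b)))


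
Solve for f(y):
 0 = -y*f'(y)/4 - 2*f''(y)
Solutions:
 f(y) = C1 + C2*erf(y/4)


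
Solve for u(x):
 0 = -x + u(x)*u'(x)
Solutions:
 u(x) = -sqrt(C1 + x^2)
 u(x) = sqrt(C1 + x^2)


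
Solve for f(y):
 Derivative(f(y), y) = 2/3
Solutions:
 f(y) = C1 + 2*y/3


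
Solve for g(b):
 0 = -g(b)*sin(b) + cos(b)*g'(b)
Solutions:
 g(b) = C1/cos(b)


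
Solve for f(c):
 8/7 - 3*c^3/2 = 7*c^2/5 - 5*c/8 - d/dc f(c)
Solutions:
 f(c) = C1 + 3*c^4/8 + 7*c^3/15 - 5*c^2/16 - 8*c/7


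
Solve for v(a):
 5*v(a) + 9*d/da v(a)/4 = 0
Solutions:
 v(a) = C1*exp(-20*a/9)


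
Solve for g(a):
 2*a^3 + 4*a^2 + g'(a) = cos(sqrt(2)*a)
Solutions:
 g(a) = C1 - a^4/2 - 4*a^3/3 + sqrt(2)*sin(sqrt(2)*a)/2


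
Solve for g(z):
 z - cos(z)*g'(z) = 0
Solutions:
 g(z) = C1 + Integral(z/cos(z), z)


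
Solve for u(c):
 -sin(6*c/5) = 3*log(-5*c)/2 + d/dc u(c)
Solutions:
 u(c) = C1 - 3*c*log(-c)/2 - 3*c*log(5)/2 + 3*c/2 + 5*cos(6*c/5)/6


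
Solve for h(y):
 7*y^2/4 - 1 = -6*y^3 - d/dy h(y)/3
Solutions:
 h(y) = C1 - 9*y^4/2 - 7*y^3/4 + 3*y


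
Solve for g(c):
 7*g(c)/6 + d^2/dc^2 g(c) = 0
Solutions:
 g(c) = C1*sin(sqrt(42)*c/6) + C2*cos(sqrt(42)*c/6)


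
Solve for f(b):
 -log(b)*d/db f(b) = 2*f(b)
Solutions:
 f(b) = C1*exp(-2*li(b))


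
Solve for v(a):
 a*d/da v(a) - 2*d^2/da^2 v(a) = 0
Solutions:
 v(a) = C1 + C2*erfi(a/2)


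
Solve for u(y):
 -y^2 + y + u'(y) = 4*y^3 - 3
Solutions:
 u(y) = C1 + y^4 + y^3/3 - y^2/2 - 3*y


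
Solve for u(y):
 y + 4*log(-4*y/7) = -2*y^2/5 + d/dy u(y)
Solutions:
 u(y) = C1 + 2*y^3/15 + y^2/2 + 4*y*log(-y) + 4*y*(-log(7) - 1 + 2*log(2))


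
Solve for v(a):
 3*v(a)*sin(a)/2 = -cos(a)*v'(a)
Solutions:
 v(a) = C1*cos(a)^(3/2)


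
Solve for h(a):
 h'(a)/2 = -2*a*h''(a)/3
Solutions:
 h(a) = C1 + C2*a^(1/4)


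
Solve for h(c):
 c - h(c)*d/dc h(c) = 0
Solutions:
 h(c) = -sqrt(C1 + c^2)
 h(c) = sqrt(C1 + c^2)


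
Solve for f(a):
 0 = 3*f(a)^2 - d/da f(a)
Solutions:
 f(a) = -1/(C1 + 3*a)


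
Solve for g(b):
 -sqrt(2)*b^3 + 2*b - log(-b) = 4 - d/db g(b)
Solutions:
 g(b) = C1 + sqrt(2)*b^4/4 - b^2 + b*log(-b) + 3*b


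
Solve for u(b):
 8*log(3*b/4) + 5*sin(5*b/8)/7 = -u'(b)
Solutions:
 u(b) = C1 - 8*b*log(b) - 8*b*log(3) + 8*b + 16*b*log(2) + 8*cos(5*b/8)/7


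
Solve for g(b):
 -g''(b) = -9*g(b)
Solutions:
 g(b) = C1*exp(-3*b) + C2*exp(3*b)


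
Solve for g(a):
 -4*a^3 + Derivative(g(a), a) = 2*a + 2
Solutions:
 g(a) = C1 + a^4 + a^2 + 2*a


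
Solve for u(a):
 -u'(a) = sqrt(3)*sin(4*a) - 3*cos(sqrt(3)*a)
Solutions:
 u(a) = C1 + sqrt(3)*sin(sqrt(3)*a) + sqrt(3)*cos(4*a)/4


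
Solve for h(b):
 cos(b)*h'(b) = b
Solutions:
 h(b) = C1 + Integral(b/cos(b), b)


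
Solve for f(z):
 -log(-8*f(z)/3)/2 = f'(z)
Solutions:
 2*Integral(1/(log(-_y) - log(3) + 3*log(2)), (_y, f(z))) = C1 - z


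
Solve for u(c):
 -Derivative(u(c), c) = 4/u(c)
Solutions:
 u(c) = -sqrt(C1 - 8*c)
 u(c) = sqrt(C1 - 8*c)


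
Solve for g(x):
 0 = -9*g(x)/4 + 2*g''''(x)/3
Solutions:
 g(x) = C1*exp(-2^(1/4)*3^(3/4)*x/2) + C2*exp(2^(1/4)*3^(3/4)*x/2) + C3*sin(2^(1/4)*3^(3/4)*x/2) + C4*cos(2^(1/4)*3^(3/4)*x/2)
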